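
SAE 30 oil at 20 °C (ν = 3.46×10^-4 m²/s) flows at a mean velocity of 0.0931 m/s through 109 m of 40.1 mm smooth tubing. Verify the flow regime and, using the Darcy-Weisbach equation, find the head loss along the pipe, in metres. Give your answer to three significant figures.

h_f ≈ 7.12 m

Re = VD/ν = 0.0931·0.04010/3.46×10^-4 = 10.8 → laminar (Re < 2300)
f = 64/Re = 5.931
h_f = f(L/D)V²/(2g) = 5.931·(109/0.04010)·0.0931²/(2·9.81) = 7.123 m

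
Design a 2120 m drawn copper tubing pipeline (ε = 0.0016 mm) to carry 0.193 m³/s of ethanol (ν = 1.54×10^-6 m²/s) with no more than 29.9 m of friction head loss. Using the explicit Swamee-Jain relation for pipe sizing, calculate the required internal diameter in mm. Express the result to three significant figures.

Swamee-Jain (Type III): D = 0.66·[ε^1.25·(LQ²/(gh_f))^4.75 + ν·Q^9.4·(L/(gh_f))^5.2]^0.04
LQ²/(gh_f) = 0.2692; L/(gh_f) = 7.228
Term 1 = ε^1.25·(…)^4.75 = 1.12×10^-10; Term 2 = ν·Q^9.4·(…)^5.2 = 8.68×10^-9
D = 0.66·(1.12×10^-10 + 8.68×10^-9)^0.04 = 0.3143 m = 314 mm
Check: V = 2.49 m/s, Re = 5.08×10^5, f = 0.01314, h_f = 28.0 m ≈ 29.9 m ✓

D ≈ 314 mm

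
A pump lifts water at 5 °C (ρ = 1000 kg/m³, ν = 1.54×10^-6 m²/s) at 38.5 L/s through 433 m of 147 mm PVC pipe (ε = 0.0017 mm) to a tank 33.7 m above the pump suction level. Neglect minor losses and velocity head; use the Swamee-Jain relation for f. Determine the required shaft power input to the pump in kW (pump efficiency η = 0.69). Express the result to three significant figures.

V = 4Q/(πD²) = 2.268 m/s; Re = 2.17×10^5; ε/D = 1.16×10^-5; f = 0.01541
h_f = f(L/D)V²/2g = 11.90 m
Total head H = z + h_f = 33.7 + 11.90 = 45.60 m
P_hyd = ρgQH = 1000·9.81·0.0385·45.60 = 17.22 kW
P_shaft = P_hyd/η = 17.22/0.69 = 24.96 kW

P_shaft ≈ 25.0 kW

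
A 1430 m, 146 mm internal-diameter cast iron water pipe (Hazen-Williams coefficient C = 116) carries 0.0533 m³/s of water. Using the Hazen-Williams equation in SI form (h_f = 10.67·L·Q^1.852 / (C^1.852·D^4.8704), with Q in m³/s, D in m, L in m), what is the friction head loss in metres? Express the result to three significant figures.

h_f = 10.67·1430·0.0533^1.852 / (116^1.852·0.146^4.8704) = 118.0 m

h_f ≈ 118 m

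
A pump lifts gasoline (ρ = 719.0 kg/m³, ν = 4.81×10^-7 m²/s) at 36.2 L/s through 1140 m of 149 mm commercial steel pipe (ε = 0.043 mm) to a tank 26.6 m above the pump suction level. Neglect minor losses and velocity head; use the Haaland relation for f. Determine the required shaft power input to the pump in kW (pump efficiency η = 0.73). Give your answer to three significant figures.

V = 4Q/(πD²) = 2.076 m/s; Re = 6.43×10^5; ε/D = 2.89×10^-4; f = 0.01582
h_f = f(L/D)V²/2g = 26.59 m
Total head H = z + h_f = 26.6 + 26.59 = 53.19 m
P_hyd = ρgQH = 719.0·9.81·0.0362·53.19 = 13.58 kW
P_shaft = P_hyd/η = 13.58/0.73 = 18.60 kW

P_shaft ≈ 18.6 kW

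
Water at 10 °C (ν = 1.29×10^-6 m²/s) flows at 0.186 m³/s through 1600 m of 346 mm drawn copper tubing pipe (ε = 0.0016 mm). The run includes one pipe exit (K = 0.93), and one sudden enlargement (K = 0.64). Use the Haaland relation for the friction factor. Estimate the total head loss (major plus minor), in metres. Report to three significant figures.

H_L ≈ 12.3 m

V = 4Q/(πD²) = 1.978 m/s; V²/2g = 0.1995 m
Re = 5.31×10^5, ε/D = 4.62×10^-6 → f = 0.01298 (Haaland)
Major: h_f = f(L/D)·V²/2g = 0.01298·4624·0.1995 = 11.97 m
Minor: ΣK = 1.57; h_m = ΣK·V²/2g = 0.3131 m
Total H_L = 11.97 + 0.3131 = 12.28 m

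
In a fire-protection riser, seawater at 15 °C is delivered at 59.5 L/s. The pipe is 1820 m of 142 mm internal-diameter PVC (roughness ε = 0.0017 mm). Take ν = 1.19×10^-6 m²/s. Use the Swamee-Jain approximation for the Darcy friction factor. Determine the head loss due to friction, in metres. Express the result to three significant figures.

h_f ≈ 125 m

V = 4Q/(πD²) = 4·0.0595/(π·0.142²) = 3.757 m/s
Re = VD/ν = 3.757·0.142/1.19×10^-6 = 4.48×10^5 → turbulent
ε/D = 0.0017/142 = 1.20×10^-5
Swamee-Jain: f = 0.01353
h_f = f(L/D)V²/(2g) = 0.01353·(1820/0.142)·3.757²/(2·9.81) = 124.8 m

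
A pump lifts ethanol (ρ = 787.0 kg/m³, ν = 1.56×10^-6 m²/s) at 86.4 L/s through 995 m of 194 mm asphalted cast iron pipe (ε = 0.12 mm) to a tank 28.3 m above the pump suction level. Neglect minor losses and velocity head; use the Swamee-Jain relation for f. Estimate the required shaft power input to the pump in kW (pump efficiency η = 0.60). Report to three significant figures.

P_shaft ≈ 78.1 kW

V = 4Q/(πD²) = 2.923 m/s; Re = 3.63×10^5; ε/D = 6.19×10^-4; f = 0.01877
h_f = f(L/D)V²/2g = 41.92 m
Total head H = z + h_f = 28.3 + 41.92 = 70.22 m
P_hyd = ρgQH = 787.0·9.81·0.0864·70.22 = 46.84 kW
P_shaft = P_hyd/η = 46.84/0.60 = 78.06 kW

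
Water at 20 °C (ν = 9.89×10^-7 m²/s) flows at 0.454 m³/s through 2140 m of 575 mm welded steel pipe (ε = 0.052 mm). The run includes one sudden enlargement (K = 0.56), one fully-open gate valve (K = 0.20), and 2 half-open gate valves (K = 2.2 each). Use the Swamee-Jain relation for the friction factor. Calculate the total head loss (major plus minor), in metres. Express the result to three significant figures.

H_L ≈ 8.54 m

V = 4Q/(πD²) = 1.748 m/s; V²/2g = 0.1558 m
Re = 1.02×10^6, ε/D = 9.04×10^-5 → f = 0.01334 (Swamee-Jain)
Major: h_f = f(L/D)·V²/2g = 0.01334·3722·0.1558 = 7.738 m
Minor: ΣK = 5.16; h_m = ΣK·V²/2g = 0.8039 m
Total H_L = 7.738 + 0.8039 = 8.542 m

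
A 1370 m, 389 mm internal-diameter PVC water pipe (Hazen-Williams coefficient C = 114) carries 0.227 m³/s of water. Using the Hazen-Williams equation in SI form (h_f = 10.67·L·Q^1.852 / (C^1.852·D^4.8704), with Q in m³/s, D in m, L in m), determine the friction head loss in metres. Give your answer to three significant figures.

h_f ≈ 14.5 m

h_f = 10.67·1370·0.227^1.852 / (114^1.852·0.389^4.8704) = 14.45 m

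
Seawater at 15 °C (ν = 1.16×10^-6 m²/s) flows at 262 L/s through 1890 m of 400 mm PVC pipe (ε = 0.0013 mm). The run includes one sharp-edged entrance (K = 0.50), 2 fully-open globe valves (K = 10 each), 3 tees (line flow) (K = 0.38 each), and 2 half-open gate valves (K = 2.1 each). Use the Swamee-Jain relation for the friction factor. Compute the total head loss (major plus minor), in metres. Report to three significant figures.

H_L ≈ 18.6 m

V = 4Q/(πD²) = 2.085 m/s; V²/2g = 0.2216 m
Re = 7.19×10^5, ε/D = 3.25×10^-6 → f = 0.01235 (Swamee-Jain)
Major: h_f = f(L/D)·V²/2g = 0.01235·4725·0.2216 = 12.92 m
Minor: ΣK = 25.8; h_m = ΣK·V²/2g = 5.725 m
Total H_L = 12.92 + 5.725 = 18.65 m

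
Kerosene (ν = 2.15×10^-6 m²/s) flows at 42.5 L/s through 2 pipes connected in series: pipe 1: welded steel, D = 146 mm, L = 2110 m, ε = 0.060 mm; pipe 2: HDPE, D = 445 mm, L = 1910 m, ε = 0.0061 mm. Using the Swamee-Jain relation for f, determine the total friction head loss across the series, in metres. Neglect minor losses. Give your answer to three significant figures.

Pipe 1: V = 2.539 m/s, Re = 1.72×10^5, ε/D = 4.11×10^-4, f = 0.01873, h_1 = f(L/D)V²/2g = 88.92 m
Pipe 2: V = 0.2733 m/s, Re = 5.66×10^4, ε/D = 1.37×10^-5, f = 0.02026, h_2 = f(L/D)V²/2g = 0.3309 m
Series → Q common, losses add: H = Σh = 89.26 m

H ≈ 89.3 m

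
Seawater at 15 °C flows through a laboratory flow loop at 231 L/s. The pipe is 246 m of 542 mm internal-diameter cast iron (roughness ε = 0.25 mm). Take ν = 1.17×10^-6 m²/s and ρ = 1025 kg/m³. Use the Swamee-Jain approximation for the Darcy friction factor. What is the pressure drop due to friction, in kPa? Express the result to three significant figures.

Δp ≈ 4.10 kPa

V = 4Q/(πD²) = 4·0.231/(π·0.542²) = 1.001 m/s
Re = VD/ν = 1.001·0.542/1.17×10^-6 = 4.64×10^5 → turbulent
ε/D = 0.25/542 = 4.61×10^-4
Swamee-Jain: f = 0.01760
h_f = f(L/D)V²/(2g) = 0.01760·(246/0.542)·1.001²/(2·9.81) = 0.4081 m
Δp = ρg·h_f = 1025·9.81·0.4081 = 4.104 kPa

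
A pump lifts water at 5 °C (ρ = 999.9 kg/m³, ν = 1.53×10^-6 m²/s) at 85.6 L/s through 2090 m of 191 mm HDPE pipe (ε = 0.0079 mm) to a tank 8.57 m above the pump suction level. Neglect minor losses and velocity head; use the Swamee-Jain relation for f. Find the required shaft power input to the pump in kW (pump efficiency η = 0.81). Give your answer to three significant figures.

V = 4Q/(πD²) = 2.988 m/s; Re = 3.73×10^5; ε/D = 4.14×10^-5; f = 0.01434
h_f = f(L/D)V²/2g = 71.37 m
Total head H = z + h_f = 8.57 + 71.37 = 79.94 m
P_hyd = ρgQH = 999.9·9.81·0.0856·79.94 = 67.12 kW
P_shaft = P_hyd/η = 67.12/0.81 = 82.86 kW

P_shaft ≈ 82.9 kW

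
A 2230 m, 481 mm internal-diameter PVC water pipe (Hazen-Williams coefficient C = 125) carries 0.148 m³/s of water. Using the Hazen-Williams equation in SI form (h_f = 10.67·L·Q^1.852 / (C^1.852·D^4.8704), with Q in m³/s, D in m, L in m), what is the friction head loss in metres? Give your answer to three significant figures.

h_f ≈ 3.19 m

h_f = 10.67·2230·0.148^1.852 / (125^1.852·0.481^4.8704) = 3.194 m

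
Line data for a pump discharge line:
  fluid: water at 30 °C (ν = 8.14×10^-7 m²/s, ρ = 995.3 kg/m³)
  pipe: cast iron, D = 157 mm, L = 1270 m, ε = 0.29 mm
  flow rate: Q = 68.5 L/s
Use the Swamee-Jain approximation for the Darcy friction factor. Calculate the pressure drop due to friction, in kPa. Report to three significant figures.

Δp ≈ 1180 kPa

V = 4Q/(πD²) = 4·0.0685/(π·0.157²) = 3.538 m/s
Re = VD/ν = 3.538·0.157/8.14×10^-7 = 6.82×10^5 → turbulent
ε/D = 0.29/157 = 0.00185
Swamee-Jain: f = 0.02332
h_f = f(L/D)V²/(2g) = 0.02332·(1270/0.157)·3.538²/(2·9.81) = 120.4 m
Δp = ρg·h_f = 995.3·9.81·120.4 = 1175 kPa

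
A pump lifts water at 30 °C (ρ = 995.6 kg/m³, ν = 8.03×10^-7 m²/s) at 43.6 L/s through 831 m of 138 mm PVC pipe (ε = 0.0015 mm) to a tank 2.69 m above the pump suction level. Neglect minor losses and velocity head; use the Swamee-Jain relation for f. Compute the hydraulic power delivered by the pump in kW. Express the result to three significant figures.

P_hyd ≈ 15.9 kW

V = 4Q/(πD²) = 2.915 m/s; Re = 5.01×10^5; ε/D = 1.09×10^-5; f = 0.01326
h_f = f(L/D)V²/2g = 34.58 m
Total head H = z + h_f = 2.69 + 34.58 = 37.27 m
P_hyd = ρgQH = 995.6·9.81·0.0436·37.27 = 15.87 kW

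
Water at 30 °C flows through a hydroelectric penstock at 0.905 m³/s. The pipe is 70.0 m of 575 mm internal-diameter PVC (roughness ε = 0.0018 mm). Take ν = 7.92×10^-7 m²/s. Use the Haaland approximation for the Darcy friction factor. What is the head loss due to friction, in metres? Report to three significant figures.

V = 4Q/(πD²) = 4·0.905/(π·0.575²) = 3.485 m/s
Re = VD/ν = 3.485·0.575/7.92×10^-7 = 2.53×10^6 → turbulent
ε/D = 0.0018/575 = 3.13×10^-6
Haaland: f = 0.01007
h_f = f(L/D)V²/(2g) = 0.01007·(70.0/0.575)·3.485²/(2·9.81) = 0.7589 m

h_f ≈ 0.759 m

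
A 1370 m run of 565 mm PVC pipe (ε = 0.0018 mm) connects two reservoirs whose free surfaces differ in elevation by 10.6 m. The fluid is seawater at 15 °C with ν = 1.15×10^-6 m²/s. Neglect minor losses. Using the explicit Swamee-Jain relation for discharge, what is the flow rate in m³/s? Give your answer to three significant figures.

Q ≈ 0.696 m³/s

Swamee-Jain (Type II): Q = -0.965·√(gD⁵h_f/L)·ln[ε/(3.7D) + √(3.17ν²L/(gD³h_f))]
√(gD⁵h_f/L) = √(9.81·0.565⁵·10.6/1370) = 0.06611
ε/(3.7D) = 8.61×10^-7; √(3.17ν²L/(gD³h_f)) = 1.75×10^-5
Q = -0.965·0.06611·ln(1.836×10^-5) = 0.6957 m³/s
Check: V = 2.77 m/s, Re = 1.36×10^6, f = 0.01112, h_f = 10.6 m ≈ 10.6 m ✓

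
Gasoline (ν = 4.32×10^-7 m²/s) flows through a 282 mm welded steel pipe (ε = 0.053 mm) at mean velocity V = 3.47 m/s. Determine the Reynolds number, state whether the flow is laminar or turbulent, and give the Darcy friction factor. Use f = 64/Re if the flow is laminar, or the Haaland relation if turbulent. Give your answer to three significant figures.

Re ≈ 2.27×10^6; turbulent; f ≈ 0.0140

Re = VD/ν = 3.470·0.282/4.32×10^-7 = 2.27×10^6
Re > 4000 → turbulent; ε/D = 1.88×10^-4
Haaland: f = 0.01400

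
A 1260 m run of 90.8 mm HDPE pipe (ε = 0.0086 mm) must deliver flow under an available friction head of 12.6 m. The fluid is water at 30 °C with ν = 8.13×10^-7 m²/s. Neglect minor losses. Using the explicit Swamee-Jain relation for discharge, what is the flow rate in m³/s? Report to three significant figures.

Swamee-Jain (Type II): Q = -0.965·√(gD⁵h_f/L)·ln[ε/(3.7D) + √(3.17ν²L/(gD³h_f))]
√(gD⁵h_f/L) = √(9.81·0.0908⁵·12.6/1260) = 7.781×10^-4
ε/(3.7D) = 2.56×10^-5; √(3.17ν²L/(gD³h_f)) = 1.69×10^-4
Q = -0.965·7.781×10^-4·ln(1.945×10^-4) = 0.006416 m³/s
Check: V = 0.991 m/s, Re = 1.11×10^5, f = 0.01808, h_f = 12.6 m ≈ 12.6 m ✓

Q ≈ 0.00642 m³/s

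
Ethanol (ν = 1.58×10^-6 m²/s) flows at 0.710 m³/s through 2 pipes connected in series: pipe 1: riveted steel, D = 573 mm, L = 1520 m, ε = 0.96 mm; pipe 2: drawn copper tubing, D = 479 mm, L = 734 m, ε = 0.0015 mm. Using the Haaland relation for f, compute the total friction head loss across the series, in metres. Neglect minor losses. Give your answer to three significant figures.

Pipe 1: V = 2.753 m/s, Re = 9.99×10^5, ε/D = 0.00168, f = 0.02258, h_1 = f(L/D)V²/2g = 23.15 m
Pipe 2: V = 3.940 m/s, Re = 1.19×10^6, ε/D = 3.13×10^-6, f = 0.01131, h_2 = f(L/D)V²/2g = 13.71 m
Series → Q common, losses add: H = Σh = 36.86 m

H ≈ 36.9 m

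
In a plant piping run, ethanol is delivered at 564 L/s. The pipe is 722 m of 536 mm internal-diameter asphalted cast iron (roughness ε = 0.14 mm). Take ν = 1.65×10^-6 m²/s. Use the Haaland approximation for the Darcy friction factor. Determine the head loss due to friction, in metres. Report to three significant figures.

V = 4Q/(πD²) = 4·0.564/(π·0.536²) = 2.500 m/s
Re = VD/ν = 2.500·0.536/1.65×10^-6 = 8.12×10^5 → turbulent
ε/D = 0.14/536 = 2.61×10^-4
Haaland: f = 0.01538
h_f = f(L/D)V²/(2g) = 0.01538·(722/0.536)·2.500²/(2·9.81) = 6.598 m

h_f ≈ 6.60 m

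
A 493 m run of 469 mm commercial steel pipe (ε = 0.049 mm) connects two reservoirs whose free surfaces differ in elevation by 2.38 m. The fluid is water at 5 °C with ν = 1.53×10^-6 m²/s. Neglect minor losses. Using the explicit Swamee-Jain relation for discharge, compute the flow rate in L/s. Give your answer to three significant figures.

Q ≈ 304 L/s

Swamee-Jain (Type II): Q = -0.965·√(gD⁵h_f/L)·ln[ε/(3.7D) + √(3.17ν²L/(gD³h_f))]
√(gD⁵h_f/L) = √(9.81·0.469⁵·2.38/493) = 0.03278
ε/(3.7D) = 2.82×10^-5; √(3.17ν²L/(gD³h_f)) = 3.90×10^-5
Q = -0.965·0.03278·ln(6.721×10^-5) = 0.3039 m³/s
Check: V = 1.76 m/s, Re = 5.39×10^5, f = 0.01440, h_f = 2.39 m ≈ 2.38 m ✓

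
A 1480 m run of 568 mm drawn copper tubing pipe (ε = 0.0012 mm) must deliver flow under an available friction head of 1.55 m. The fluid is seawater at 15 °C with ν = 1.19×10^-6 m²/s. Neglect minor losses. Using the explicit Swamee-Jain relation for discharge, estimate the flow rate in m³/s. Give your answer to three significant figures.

Swamee-Jain (Type II): Q = -0.965·√(gD⁵h_f/L)·ln[ε/(3.7D) + √(3.17ν²L/(gD³h_f))]
√(gD⁵h_f/L) = √(9.81·0.568⁵·1.55/1480) = 0.02465
ε/(3.7D) = 5.71×10^-7; √(3.17ν²L/(gD³h_f)) = 4.88×10^-5
Q = -0.965·0.02465·ln(4.940×10^-5) = 0.2358 m³/s
Check: V = 0.931 m/s, Re = 4.44×10^5, f = 0.01340, h_f = 1.54 m ≈ 1.55 m ✓

Q ≈ 0.236 m³/s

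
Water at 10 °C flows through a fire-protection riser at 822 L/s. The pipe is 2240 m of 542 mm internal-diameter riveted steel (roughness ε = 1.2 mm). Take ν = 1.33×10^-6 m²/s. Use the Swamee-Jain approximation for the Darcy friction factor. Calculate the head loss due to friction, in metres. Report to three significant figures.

V = 4Q/(πD²) = 4·0.822/(π·0.542²) = 3.563 m/s
Re = VD/ν = 3.563·0.542/1.33×10^-6 = 1.45×10^6 → turbulent
ε/D = 1.2/542 = 0.00221
Swamee-Jain: f = 0.02424
h_f = f(L/D)V²/(2g) = 0.02424·(2240/0.542)·3.563²/(2·9.81) = 64.82 m

h_f ≈ 64.8 m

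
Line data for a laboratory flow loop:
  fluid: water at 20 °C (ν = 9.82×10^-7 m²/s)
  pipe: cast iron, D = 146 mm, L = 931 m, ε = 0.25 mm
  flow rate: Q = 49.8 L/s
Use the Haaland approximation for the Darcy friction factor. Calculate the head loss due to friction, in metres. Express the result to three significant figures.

V = 4Q/(πD²) = 4·0.0498/(π·0.146²) = 2.975 m/s
Re = VD/ν = 2.975·0.146/9.82×10^-7 = 4.42×10^5 → turbulent
ε/D = 0.25/146 = 0.00171
Haaland: f = 0.02293
h_f = f(L/D)V²/(2g) = 0.02293·(931/0.146)·2.975²/(2·9.81) = 65.95 m

h_f ≈ 65.9 m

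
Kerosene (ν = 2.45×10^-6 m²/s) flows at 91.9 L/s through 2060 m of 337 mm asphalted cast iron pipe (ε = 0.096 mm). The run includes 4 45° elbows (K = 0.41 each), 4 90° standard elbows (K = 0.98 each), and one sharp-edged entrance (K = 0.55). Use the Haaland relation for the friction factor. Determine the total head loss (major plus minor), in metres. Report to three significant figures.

V = 4Q/(πD²) = 1.030 m/s; V²/2g = 0.05410 m
Re = 1.42×10^5, ε/D = 2.85×10^-4 → f = 0.01818 (Haaland)
Major: h_f = f(L/D)·V²/2g = 0.01818·6113·0.05410 = 6.013 m
Minor: ΣK = 6.11; h_m = ΣK·V²/2g = 0.3306 m
Total H_L = 6.013 + 0.3306 = 6.344 m

H_L ≈ 6.34 m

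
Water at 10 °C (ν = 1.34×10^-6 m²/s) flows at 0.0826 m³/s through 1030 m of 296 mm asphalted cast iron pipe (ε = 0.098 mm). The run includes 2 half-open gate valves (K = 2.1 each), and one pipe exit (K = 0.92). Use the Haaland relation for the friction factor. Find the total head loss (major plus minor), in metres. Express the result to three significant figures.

H_L ≈ 4.77 m

V = 4Q/(πD²) = 1.200 m/s; V²/2g = 0.07344 m
Re = 2.65×10^5, ε/D = 3.31×10^-4 → f = 0.01720 (Haaland)
Major: h_f = f(L/D)·V²/2g = 0.01720·3480·0.07344 = 4.396 m
Minor: ΣK = 5.12; h_m = ΣK·V²/2g = 0.3760 m
Total H_L = 4.396 + 0.3760 = 4.772 m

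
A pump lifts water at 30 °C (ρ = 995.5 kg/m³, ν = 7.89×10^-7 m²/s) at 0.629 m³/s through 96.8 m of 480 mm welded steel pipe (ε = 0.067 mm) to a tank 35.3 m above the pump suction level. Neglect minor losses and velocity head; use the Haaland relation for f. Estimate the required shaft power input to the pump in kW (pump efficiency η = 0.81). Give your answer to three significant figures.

V = 4Q/(πD²) = 3.476 m/s; Re = 2.11×10^6; ε/D = 1.40×10^-4; f = 0.01335
h_f = f(L/D)V²/2g = 1.658 m
Total head H = z + h_f = 35.3 + 1.658 = 36.96 m
P_hyd = ρgQH = 995.5·9.81·0.629·36.96 = 227.0 kW
P_shaft = P_hyd/η = 227.0/0.81 = 280.3 kW

P_shaft ≈ 280 kW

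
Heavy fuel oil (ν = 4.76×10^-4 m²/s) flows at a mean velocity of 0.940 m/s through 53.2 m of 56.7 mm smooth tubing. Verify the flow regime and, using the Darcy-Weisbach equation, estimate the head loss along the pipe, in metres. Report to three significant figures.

h_f ≈ 24.2 m

Re = VD/ν = 0.940·0.05670/4.76×10^-4 = 112 → laminar (Re < 2300)
f = 64/Re = 0.5716
h_f = f(L/D)V²/(2g) = 0.5716·(53.2/0.05670)·0.940²/(2·9.81) = 24.15 m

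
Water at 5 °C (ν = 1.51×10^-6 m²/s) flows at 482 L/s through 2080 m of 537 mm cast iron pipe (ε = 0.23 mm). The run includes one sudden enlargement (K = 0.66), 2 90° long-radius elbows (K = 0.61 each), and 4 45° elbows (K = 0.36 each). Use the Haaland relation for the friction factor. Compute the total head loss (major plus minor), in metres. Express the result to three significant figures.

H_L ≈ 15.8 m

V = 4Q/(πD²) = 2.128 m/s; V²/2g = 0.2308 m
Re = 7.57×10^5, ε/D = 4.28×10^-4 → f = 0.01681 (Haaland)
Major: h_f = f(L/D)·V²/2g = 0.01681·3873·0.2308 = 15.03 m
Minor: ΣK = 3.32; h_m = ΣK·V²/2g = 0.7664 m
Total H_L = 15.03 + 0.7664 = 15.79 m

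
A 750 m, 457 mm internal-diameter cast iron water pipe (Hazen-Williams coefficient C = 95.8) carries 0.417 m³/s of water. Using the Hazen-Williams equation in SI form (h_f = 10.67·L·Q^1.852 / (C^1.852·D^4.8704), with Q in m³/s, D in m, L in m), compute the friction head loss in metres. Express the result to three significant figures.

h_f ≈ 15.4 m

h_f = 10.67·750·0.417^1.852 / (95.8^1.852·0.457^4.8704) = 15.37 m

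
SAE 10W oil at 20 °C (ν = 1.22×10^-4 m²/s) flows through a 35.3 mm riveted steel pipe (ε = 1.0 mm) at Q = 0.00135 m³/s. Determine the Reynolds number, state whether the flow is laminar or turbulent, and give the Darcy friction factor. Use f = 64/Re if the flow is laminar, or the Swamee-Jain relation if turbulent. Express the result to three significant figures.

Re ≈ 399; laminar; f = 64/Re ≈ 0.160

V = 4Q/(πD²) = 1.379 m/s
Re = VD/ν = 1.379·0.0353/1.22×10^-4 = 399
Re < 2300 → laminar → f = 64/Re = 0.1604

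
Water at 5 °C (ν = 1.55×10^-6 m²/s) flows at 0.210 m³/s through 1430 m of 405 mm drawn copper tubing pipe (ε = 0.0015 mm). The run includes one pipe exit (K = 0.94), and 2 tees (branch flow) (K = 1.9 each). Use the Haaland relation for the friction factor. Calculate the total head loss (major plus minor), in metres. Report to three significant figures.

H_L ≈ 7.09 m

V = 4Q/(πD²) = 1.630 m/s; V²/2g = 0.1354 m
Re = 4.26×10^5, ε/D = 3.70×10^-6 → f = 0.01348 (Haaland)
Major: h_f = f(L/D)·V²/2g = 0.01348·3531·0.1354 = 6.447 m
Minor: ΣK = 4.74; h_m = ΣK·V²/2g = 0.6420 m
Total H_L = 6.447 + 0.6420 = 7.089 m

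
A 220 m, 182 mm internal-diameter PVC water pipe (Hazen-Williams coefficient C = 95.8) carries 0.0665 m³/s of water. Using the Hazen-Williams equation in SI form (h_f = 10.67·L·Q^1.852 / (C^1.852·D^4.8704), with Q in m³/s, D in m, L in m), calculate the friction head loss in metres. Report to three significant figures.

h_f ≈ 13.3 m

h_f = 10.67·220·0.0665^1.852 / (95.8^1.852·0.182^4.8704) = 13.33 m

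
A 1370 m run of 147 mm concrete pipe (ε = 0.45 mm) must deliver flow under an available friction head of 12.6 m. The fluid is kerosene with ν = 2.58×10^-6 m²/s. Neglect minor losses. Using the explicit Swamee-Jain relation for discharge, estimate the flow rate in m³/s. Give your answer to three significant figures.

Q ≈ 0.0164 m³/s

Swamee-Jain (Type II): Q = -0.965·√(gD⁵h_f/L)·ln[ε/(3.7D) + √(3.17ν²L/(gD³h_f))]
√(gD⁵h_f/L) = √(9.81·0.147⁵·12.6/1370) = 0.002489
ε/(3.7D) = 8.27×10^-4; √(3.17ν²L/(gD³h_f)) = 2.71×10^-4
Q = -0.965·0.002489·ln(0.001099) = 0.01636 m³/s
Check: V = 0.964 m/s, Re = 5.49×10^4, f = 0.02885, h_f = 12.7 m ≈ 12.6 m ✓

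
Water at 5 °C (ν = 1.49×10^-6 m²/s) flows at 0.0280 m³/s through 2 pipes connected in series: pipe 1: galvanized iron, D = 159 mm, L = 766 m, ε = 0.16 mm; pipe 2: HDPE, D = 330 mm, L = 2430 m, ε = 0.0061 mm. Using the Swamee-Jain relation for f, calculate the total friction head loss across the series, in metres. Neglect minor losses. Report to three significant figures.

H ≈ 11.3 m

Pipe 1: V = 1.410 m/s, Re = 1.50×10^5, ε/D = 0.00101, f = 0.02162, h_1 = f(L/D)V²/2g = 10.56 m
Pipe 2: V = 0.3274 m/s, Re = 7.25×10^4, ε/D = 1.85×10^-5, f = 0.01922, h_2 = f(L/D)V²/2g = 0.7731 m
Series → Q common, losses add: H = Σh = 11.33 m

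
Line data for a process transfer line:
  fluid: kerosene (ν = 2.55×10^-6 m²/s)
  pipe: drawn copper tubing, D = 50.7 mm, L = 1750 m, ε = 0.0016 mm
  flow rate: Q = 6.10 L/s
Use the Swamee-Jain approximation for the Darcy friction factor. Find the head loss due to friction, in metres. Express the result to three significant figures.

V = 4Q/(πD²) = 4·0.00610/(π·0.0507²) = 3.022 m/s
Re = VD/ν = 3.022·0.0507/2.55×10^-6 = 6.01×10^4 → turbulent
ε/D = 0.0016/50.7 = 3.16×10^-5
Swamee-Jain: f = 0.02007
h_f = f(L/D)V²/(2g) = 0.02007·(1750/0.0507)·3.022²/(2·9.81) = 322.4 m

h_f ≈ 322 m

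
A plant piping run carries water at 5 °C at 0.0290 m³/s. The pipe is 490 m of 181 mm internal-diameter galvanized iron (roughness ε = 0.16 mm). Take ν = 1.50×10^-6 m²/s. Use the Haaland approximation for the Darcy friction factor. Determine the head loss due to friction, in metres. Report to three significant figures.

h_f ≈ 3.68 m

V = 4Q/(πD²) = 4·0.0290/(π·0.181²) = 1.127 m/s
Re = VD/ν = 1.127·0.181/1.50×10^-6 = 1.36×10^5 → turbulent
ε/D = 0.16/181 = 8.84×10^-4
Haaland: f = 0.02099
h_f = f(L/D)V²/(2g) = 0.02099·(490/0.181)·1.127²/(2·9.81) = 3.678 m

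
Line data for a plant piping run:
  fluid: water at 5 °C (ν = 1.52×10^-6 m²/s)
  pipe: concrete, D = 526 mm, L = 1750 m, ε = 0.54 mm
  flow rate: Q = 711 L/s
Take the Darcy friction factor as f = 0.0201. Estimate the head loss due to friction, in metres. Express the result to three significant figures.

h_f ≈ 36.5 m

V = 4Q/(πD²) = 4·0.711/(π·0.526²) = 3.272 m/s
h_f = f(L/D)V²/(2g) = 0.02010·(1750/0.526)·3.272²/(2·9.81) = 36.49 m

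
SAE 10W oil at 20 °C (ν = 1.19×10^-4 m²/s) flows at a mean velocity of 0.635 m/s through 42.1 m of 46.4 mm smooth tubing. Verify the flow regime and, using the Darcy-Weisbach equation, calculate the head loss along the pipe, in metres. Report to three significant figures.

Re = VD/ν = 0.635·0.04640/1.19×10^-4 = 248 → laminar (Re < 2300)
f = 64/Re = 0.2585
h_f = f(L/D)V²/(2g) = 0.2585·(42.1/0.04640)·0.635²/(2·9.81) = 4.820 m

h_f ≈ 4.82 m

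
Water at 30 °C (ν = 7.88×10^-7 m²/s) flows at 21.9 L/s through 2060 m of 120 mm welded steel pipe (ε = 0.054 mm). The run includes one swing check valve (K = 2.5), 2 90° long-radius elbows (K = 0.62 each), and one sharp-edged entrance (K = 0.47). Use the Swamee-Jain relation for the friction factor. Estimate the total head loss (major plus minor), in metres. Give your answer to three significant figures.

V = 4Q/(πD²) = 1.936 m/s; V²/2g = 0.1911 m
Re = 2.95×10^5, ε/D = 4.50×10^-4 → f = 0.01806 (Swamee-Jain)
Major: h_f = f(L/D)·V²/2g = 0.01806·17167·0.1911 = 59.24 m
Minor: ΣK = 4.21; h_m = ΣK·V²/2g = 0.8046 m
Total H_L = 59.24 + 0.8046 = 60.05 m

H_L ≈ 60.0 m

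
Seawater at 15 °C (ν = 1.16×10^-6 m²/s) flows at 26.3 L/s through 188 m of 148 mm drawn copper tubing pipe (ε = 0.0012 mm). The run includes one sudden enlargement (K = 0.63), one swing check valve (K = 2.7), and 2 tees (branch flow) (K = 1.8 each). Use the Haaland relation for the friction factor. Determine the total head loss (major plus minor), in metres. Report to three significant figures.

V = 4Q/(πD²) = 1.529 m/s; V²/2g = 0.1191 m
Re = 1.95×10^5, ε/D = 8.11×10^-6 → f = 0.01562 (Haaland)
Major: h_f = f(L/D)·V²/2g = 0.01562·1270·0.1191 = 2.364 m
Minor: ΣK = 6.93; h_m = ΣK·V²/2g = 0.8255 m
Total H_L = 2.364 + 0.8255 = 3.189 m

H_L ≈ 3.19 m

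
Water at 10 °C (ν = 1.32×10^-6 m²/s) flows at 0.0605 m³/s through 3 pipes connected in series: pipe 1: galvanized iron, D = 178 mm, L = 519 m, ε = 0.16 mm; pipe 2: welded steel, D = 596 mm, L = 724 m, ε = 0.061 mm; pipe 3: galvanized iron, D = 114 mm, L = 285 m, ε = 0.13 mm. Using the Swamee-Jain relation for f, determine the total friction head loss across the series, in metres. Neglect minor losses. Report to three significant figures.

Pipe 1: V = 2.431 m/s, Re = 3.28×10^5, ε/D = 8.99×10^-4, f = 0.02023, h_1 = f(L/D)V²/2g = 17.77 m
Pipe 2: V = 0.2169 m/s, Re = 9.79×10^4, ε/D = 1.02×10^-4, f = 0.01854, h_2 = f(L/D)V²/2g = 0.05398 m
Pipe 3: V = 5.927 m/s, Re = 5.12×10^5, ε/D = 0.00114, f = 0.02093, h_3 = f(L/D)V²/2g = 93.70 m
Series → Q common, losses add: H = Σh = 111.5 m

H ≈ 112 m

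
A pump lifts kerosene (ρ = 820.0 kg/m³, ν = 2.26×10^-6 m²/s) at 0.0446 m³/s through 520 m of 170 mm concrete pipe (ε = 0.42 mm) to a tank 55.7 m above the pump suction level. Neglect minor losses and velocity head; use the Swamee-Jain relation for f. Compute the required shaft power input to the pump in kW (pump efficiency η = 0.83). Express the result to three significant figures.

V = 4Q/(πD²) = 1.965 m/s; Re = 1.48×10^5; ε/D = 0.00247; f = 0.02602
h_f = f(L/D)V²/2g = 15.67 m
Total head H = z + h_f = 55.7 + 15.67 = 71.37 m
P_hyd = ρgQH = 820.0·9.81·0.0446·71.37 = 25.60 kW
P_shaft = P_hyd/η = 25.60/0.83 = 30.85 kW

P_shaft ≈ 30.8 kW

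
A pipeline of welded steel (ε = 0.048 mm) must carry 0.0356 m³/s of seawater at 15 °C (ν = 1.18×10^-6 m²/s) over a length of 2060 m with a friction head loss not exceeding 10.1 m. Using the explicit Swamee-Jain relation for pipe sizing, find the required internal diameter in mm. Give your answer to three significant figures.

D ≈ 209 mm

Swamee-Jain (Type III): D = 0.66·[ε^1.25·(LQ²/(gh_f))^4.75 + ν·Q^9.4·(L/(gh_f))^5.2]^0.04
LQ²/(gh_f) = 0.02635; L/(gh_f) = 20.79
Term 1 = ε^1.25·(…)^4.75 = 1.26×10^-13; Term 2 = ν·Q^9.4·(…)^5.2 = 2.03×10^-13
D = 0.66·(1.26×10^-13 + 2.03×10^-13)^0.04 = 0.2091 m = 209 mm
Check: V = 1.04 m/s, Re = 1.84×10^5, f = 0.01752, h_f = 9.47 m ≈ 10.1 m ✓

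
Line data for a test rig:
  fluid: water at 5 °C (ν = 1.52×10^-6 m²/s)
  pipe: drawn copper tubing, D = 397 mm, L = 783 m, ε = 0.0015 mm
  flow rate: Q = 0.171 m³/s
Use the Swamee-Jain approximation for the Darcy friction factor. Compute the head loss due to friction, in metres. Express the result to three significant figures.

V = 4Q/(πD²) = 4·0.171/(π·0.397²) = 1.381 m/s
Re = VD/ν = 1.381·0.397/1.52×10^-6 = 3.61×10^5 → turbulent
ε/D = 0.0015/397 = 3.78×10^-6
Swamee-Jain: f = 0.01394
h_f = f(L/D)V²/(2g) = 0.01394·(783/0.397)·1.381²/(2·9.81) = 2.674 m

h_f ≈ 2.67 m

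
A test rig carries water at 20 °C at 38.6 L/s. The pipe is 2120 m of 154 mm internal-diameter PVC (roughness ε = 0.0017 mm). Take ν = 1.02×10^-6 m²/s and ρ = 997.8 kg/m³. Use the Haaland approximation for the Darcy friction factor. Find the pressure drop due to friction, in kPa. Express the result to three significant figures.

Δp ≈ 422 kPa

V = 4Q/(πD²) = 4·0.0386/(π·0.154²) = 2.072 m/s
Re = VD/ν = 2.072·0.154/1.02×10^-6 = 3.13×10^5 → turbulent
ε/D = 0.0017/154 = 1.10×10^-5
Haaland: f = 0.01432
h_f = f(L/D)V²/(2g) = 0.01432·(2120/0.154)·2.072²/(2·9.81) = 43.15 m
Δp = ρg·h_f = 997.8·9.81·43.15 = 422.4 kPa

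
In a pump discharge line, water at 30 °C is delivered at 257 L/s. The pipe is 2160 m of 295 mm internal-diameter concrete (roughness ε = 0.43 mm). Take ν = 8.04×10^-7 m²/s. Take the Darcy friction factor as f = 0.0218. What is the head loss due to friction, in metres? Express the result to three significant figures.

h_f ≈ 115 m

V = 4Q/(πD²) = 4·0.257/(π·0.295²) = 3.760 m/s
h_f = f(L/D)V²/(2g) = 0.02180·(2160/0.295)·3.760²/(2·9.81) = 115.0 m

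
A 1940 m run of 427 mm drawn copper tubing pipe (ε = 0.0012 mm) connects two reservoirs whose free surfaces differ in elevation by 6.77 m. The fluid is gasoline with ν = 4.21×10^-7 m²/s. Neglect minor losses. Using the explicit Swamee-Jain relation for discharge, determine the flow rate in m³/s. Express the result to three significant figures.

Swamee-Jain (Type II): Q = -0.965·√(gD⁵h_f/L)·ln[ε/(3.7D) + √(3.17ν²L/(gD³h_f))]
√(gD⁵h_f/L) = √(9.81·0.427⁵·6.77/1940) = 0.02204
ε/(3.7D) = 7.60×10^-7; √(3.17ν²L/(gD³h_f)) = 1.45×10^-5
Q = -0.965·0.02204·ln(1.528×10^-5) = 0.2359 m³/s
Check: V = 1.65 m/s, Re = 1.67×10^6, f = 0.01076, h_f = 6.76 m ≈ 6.77 m ✓

Q ≈ 0.236 m³/s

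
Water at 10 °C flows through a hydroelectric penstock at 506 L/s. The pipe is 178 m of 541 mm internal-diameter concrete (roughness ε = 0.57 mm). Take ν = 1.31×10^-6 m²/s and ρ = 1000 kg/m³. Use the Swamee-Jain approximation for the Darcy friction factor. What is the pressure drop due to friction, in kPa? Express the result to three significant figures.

V = 4Q/(πD²) = 4·0.506/(π·0.541²) = 2.201 m/s
Re = VD/ν = 2.201·0.541/1.31×10^-6 = 9.09×10^5 → turbulent
ε/D = 0.57/541 = 0.00105
Swamee-Jain: f = 0.02030
h_f = f(L/D)V²/(2g) = 0.02030·(178/0.541)·2.201²/(2·9.81) = 1.650 m
Δp = ρg·h_f = 1000·9.81·1.650 = 16.18 kPa

Δp ≈ 16.2 kPa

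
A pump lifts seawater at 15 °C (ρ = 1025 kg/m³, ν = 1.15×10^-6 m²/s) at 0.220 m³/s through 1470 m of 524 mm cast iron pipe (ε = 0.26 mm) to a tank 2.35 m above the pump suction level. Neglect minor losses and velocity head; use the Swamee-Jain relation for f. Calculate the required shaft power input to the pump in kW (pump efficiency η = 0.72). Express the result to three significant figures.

V = 4Q/(πD²) = 1.020 m/s; Re = 4.65×10^5; ε/D = 4.96×10^-4; f = 0.01782
h_f = f(L/D)V²/2g = 2.652 m
Total head H = z + h_f = 2.35 + 2.652 = 5.002 m
P_hyd = ρgQH = 1025·9.81·0.220·5.002 = 11.06 kW
P_shaft = P_hyd/η = 11.06/0.72 = 15.37 kW

P_shaft ≈ 15.4 kW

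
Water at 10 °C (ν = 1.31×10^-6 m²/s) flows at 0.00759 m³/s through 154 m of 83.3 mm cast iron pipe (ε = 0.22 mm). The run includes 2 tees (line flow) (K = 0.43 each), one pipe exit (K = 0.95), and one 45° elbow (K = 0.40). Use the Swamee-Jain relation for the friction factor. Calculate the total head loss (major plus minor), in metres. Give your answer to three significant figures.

H_L ≈ 5.17 m

V = 4Q/(πD²) = 1.393 m/s; V²/2g = 0.09886 m
Re = 8.86×10^4, ε/D = 0.00264 → f = 0.02709 (Swamee-Jain)
Major: h_f = f(L/D)·V²/2g = 0.02709·1849·0.09886 = 4.951 m
Minor: ΣK = 2.21; h_m = ΣK·V²/2g = 0.2185 m
Total H_L = 4.951 + 0.2185 = 5.169 m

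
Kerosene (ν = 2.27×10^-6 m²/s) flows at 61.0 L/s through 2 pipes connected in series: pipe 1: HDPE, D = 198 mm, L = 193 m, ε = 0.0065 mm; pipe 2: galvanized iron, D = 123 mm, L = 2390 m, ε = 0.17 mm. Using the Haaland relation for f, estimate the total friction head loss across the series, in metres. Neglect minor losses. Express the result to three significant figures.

Pipe 1: V = 1.981 m/s, Re = 1.73×10^5, ε/D = 3.28×10^-5, f = 0.01614, h_1 = f(L/D)V²/2g = 3.148 m
Pipe 2: V = 5.134 m/s, Re = 2.78×10^5, ε/D = 0.00138, f = 0.02205, h_2 = f(L/D)V²/2g = 575.6 m
Series → Q common, losses add: H = Σh = 578.8 m

H ≈ 579 m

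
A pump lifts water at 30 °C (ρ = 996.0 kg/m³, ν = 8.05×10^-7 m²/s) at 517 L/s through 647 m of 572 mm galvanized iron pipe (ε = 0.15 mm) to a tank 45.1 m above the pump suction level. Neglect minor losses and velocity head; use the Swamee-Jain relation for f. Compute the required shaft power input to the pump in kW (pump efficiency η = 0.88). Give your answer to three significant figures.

V = 4Q/(πD²) = 2.012 m/s; Re = 1.43×10^6; ε/D = 2.62×10^-4; f = 0.01518
h_f = f(L/D)V²/2g = 3.542 m
Total head H = z + h_f = 45.1 + 3.542 = 48.64 m
P_hyd = ρgQH = 996.0·9.81·0.517·48.64 = 245.7 kW
P_shaft = P_hyd/η = 245.7/0.88 = 279.2 kW

P_shaft ≈ 279 kW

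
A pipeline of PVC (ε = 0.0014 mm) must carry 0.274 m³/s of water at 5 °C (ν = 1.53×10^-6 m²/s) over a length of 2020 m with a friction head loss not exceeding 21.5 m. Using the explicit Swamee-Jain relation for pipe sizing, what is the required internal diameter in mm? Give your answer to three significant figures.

D ≈ 380 mm

Swamee-Jain (Type III): D = 0.66·[ε^1.25·(LQ²/(gh_f))^4.75 + ν·Q^9.4·(L/(gh_f))^5.2]^0.04
LQ²/(gh_f) = 0.7190; L/(gh_f) = 9.577
Term 1 = ε^1.25·(…)^4.75 = 1.01×10^-8; Term 2 = ν·Q^9.4·(…)^5.2 = 1.00×10^-6
D = 0.66·(1.01×10^-8 + 1.00×10^-6)^0.04 = 0.3800 m = 380 mm
Check: V = 2.42 m/s, Re = 6.00×10^5, f = 0.01274, h_f = 20.1 m ≈ 21.5 m ✓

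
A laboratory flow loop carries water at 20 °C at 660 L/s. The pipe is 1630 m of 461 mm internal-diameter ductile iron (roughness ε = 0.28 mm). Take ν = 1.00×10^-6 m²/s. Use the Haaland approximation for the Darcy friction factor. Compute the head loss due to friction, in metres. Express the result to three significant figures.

V = 4Q/(πD²) = 4·0.660/(π·0.461²) = 3.954 m/s
Re = VD/ν = 3.954·0.461/1.00×10^-6 = 1.82×10^6 → turbulent
ε/D = 0.28/461 = 6.07×10^-4
Haaland: f = 0.01770
h_f = f(L/D)V²/(2g) = 0.01770·(1630/0.461)·3.954²/(2·9.81) = 49.88 m

h_f ≈ 49.9 m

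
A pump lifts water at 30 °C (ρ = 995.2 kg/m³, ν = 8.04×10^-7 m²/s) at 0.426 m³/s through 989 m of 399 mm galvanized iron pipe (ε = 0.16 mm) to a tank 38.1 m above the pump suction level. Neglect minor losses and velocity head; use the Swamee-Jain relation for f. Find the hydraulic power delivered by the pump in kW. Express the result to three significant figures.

P_hyd ≈ 258 kW

V = 4Q/(πD²) = 3.407 m/s; Re = 1.69×10^6; ε/D = 4.01×10^-4; f = 0.01634
h_f = f(L/D)V²/2g = 23.96 m
Total head H = z + h_f = 38.1 + 23.96 = 62.06 m
P_hyd = ρgQH = 995.2·9.81·0.426·62.06 = 258.1 kW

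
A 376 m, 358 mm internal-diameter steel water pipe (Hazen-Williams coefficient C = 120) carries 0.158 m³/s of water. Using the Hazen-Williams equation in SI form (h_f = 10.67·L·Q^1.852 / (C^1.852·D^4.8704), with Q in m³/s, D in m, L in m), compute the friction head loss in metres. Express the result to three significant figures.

h_f ≈ 2.76 m

h_f = 10.67·376·0.158^1.852 / (120^1.852·0.358^4.8704) = 2.763 m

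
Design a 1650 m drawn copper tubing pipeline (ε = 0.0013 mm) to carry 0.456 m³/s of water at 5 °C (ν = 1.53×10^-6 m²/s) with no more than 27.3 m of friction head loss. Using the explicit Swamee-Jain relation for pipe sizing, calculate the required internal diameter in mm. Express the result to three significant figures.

D ≈ 420 mm

Swamee-Jain (Type III): D = 0.66·[ε^1.25·(LQ²/(gh_f))^4.75 + ν·Q^9.4·(L/(gh_f))^5.2]^0.04
LQ²/(gh_f) = 1.281; L/(gh_f) = 6.161
Term 1 = ε^1.25·(…)^4.75 = 1.42×10^-7; Term 2 = ν·Q^9.4·(…)^5.2 = 1.22×10^-5
D = 0.66·(1.42×10^-7 + 1.22×10^-5)^0.04 = 0.4199 m = 420 mm
Check: V = 3.29 m/s, Re = 9.04×10^5, f = 0.01188, h_f = 25.8 m ≈ 27.3 m ✓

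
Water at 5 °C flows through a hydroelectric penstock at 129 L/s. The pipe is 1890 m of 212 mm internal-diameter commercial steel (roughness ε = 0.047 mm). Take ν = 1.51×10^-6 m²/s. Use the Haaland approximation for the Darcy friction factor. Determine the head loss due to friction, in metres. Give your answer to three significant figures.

h_f ≈ 93.8 m

V = 4Q/(πD²) = 4·0.129/(π·0.212²) = 3.655 m/s
Re = VD/ν = 3.655·0.212/1.51×10^-6 = 5.13×10^5 → turbulent
ε/D = 0.047/212 = 2.22×10^-4
Haaland: f = 0.01546
h_f = f(L/D)V²/(2g) = 0.01546·(1890/0.212)·3.655²/(2·9.81) = 93.81 m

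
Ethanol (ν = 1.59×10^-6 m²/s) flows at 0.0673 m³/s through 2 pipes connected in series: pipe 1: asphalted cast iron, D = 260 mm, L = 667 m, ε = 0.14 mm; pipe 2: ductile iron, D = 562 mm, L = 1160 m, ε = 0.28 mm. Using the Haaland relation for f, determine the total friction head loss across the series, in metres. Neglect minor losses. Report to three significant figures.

Pipe 1: V = 1.268 m/s, Re = 2.07×10^5, ε/D = 5.38×10^-4, f = 0.01878, h_1 = f(L/D)V²/2g = 3.946 m
Pipe 2: V = 0.2713 m/s, Re = 9.59×10^4, ε/D = 4.98×10^-4, f = 0.02017, h_2 = f(L/D)V²/2g = 0.1562 m
Series → Q common, losses add: H = Σh = 4.102 m

H ≈ 4.10 m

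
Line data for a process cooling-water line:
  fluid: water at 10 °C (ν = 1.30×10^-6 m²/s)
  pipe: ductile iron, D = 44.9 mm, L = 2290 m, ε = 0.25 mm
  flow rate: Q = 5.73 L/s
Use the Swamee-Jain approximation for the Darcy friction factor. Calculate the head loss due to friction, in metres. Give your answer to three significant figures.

h_f ≈ 1100 m

V = 4Q/(πD²) = 4·0.00573/(π·0.0449²) = 3.619 m/s
Re = VD/ν = 3.619·0.0449/1.30×10^-6 = 1.25×10^5 → turbulent
ε/D = 0.25/44.9 = 0.00557
Swamee-Jain: f = 0.03231
h_f = f(L/D)V²/(2g) = 0.03231·(2290/0.0449)·3.619²/(2·9.81) = 1100 m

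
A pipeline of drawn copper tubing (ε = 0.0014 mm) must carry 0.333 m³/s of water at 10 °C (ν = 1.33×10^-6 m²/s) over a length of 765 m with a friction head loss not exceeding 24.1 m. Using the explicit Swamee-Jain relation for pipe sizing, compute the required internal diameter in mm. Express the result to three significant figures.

Swamee-Jain (Type III): D = 0.66·[ε^1.25·(LQ²/(gh_f))^4.75 + ν·Q^9.4·(L/(gh_f))^5.2]^0.04
LQ²/(gh_f) = 0.3588; L/(gh_f) = 3.236
Term 1 = ε^1.25·(…)^4.75 = 3.70×10^-10; Term 2 = ν·Q^9.4·(…)^5.2 = 1.94×10^-8
D = 0.66·(3.70×10^-10 + 1.94×10^-8)^0.04 = 0.3246 m = 325 mm
Check: V = 4.02 m/s, Re = 9.82×10^5, f = 0.01175, h_f = 22.9 m ≈ 24.1 m ✓

D ≈ 325 mm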